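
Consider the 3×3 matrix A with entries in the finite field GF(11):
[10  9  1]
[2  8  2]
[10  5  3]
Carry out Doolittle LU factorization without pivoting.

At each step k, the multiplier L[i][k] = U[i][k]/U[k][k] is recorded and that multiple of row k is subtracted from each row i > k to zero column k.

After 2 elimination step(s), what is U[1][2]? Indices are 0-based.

Step 1: pivot at (0,0) is 10.
  row1 ← row1 − (9)·row0  ⇒  L[1][0]=9, U row1=(0, 4, 4)
  row2 ← row2 − (1)·row0  ⇒  L[2][0]=1, U row2=(0, 7, 2)
Step 2: pivot at (1,1) is 4.
  row2 ← row2 − (10)·row1  ⇒  L[2][1]=10, U row2=(0, 0, 6)

U[1][2] = 4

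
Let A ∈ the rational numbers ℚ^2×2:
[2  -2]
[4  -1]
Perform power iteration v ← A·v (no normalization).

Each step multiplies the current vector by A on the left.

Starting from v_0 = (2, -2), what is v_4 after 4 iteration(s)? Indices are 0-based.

v_4 = (-28, -170)

v_0 = (2, -2).
v_1 = A·v_0 = (8, 10).
v_2 = A·v_1 = (-4, 22).
v_3 = A·v_2 = (-52, -38).
v_4 = A·v_3 = (-28, -170).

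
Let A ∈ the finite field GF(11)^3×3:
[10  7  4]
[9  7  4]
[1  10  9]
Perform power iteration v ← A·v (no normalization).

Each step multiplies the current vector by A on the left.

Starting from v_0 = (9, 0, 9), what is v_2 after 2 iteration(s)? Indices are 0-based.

v_2 = (8, 3, 5)

v_0 = (9, 0, 9).
v_1 = A·v_0 = (5, 7, 2).
v_2 = A·v_1 = (8, 3, 5).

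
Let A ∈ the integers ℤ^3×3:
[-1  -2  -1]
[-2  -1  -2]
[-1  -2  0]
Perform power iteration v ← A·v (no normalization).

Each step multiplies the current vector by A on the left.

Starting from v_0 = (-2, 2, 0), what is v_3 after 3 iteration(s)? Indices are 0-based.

v_3 = (-10, -2, -12)

v_0 = (-2, 2, 0).
v_1 = A·v_0 = (-2, 2, -2).
v_2 = A·v_1 = (0, 6, -2).
v_3 = A·v_2 = (-10, -2, -12).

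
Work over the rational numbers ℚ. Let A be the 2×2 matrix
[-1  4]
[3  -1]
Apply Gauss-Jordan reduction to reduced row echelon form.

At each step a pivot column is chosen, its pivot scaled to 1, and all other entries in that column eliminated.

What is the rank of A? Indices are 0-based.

[1] R0 /= -1  ⇒  (1, -4)
     R1 -= 3·R0  ⇒  (0, 11)
[2] R1 /= 11  ⇒  (0, 1)
     R0 -= -4·R1  ⇒  (1, 0)

rank = 2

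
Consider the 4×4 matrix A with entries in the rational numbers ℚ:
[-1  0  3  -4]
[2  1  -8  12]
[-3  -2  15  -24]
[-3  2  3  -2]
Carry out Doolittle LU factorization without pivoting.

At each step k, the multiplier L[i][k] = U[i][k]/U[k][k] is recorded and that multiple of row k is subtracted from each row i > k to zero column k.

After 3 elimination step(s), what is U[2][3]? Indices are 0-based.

U[2][3] = -4

Step 1: pivot at (0,0) is -1.
  row1 ← row1 − (-2)·row0  ⇒  L[1][0]=-2, U row1=(0, 1, -2, 4)
  row2 ← row2 − (3)·row0  ⇒  L[2][0]=3, U row2=(0, -2, 6, -12)
  row3 ← row3 − (3)·row0  ⇒  L[3][0]=3, U row3=(0, 2, -6, 10)
Step 2: pivot at (1,1) is 1.
  row2 ← row2 − (-2)·row1  ⇒  L[2][1]=-2, U row2=(0, 0, 2, -4)
  row3 ← row3 − (2)·row1  ⇒  L[3][1]=2, U row3=(0, 0, -2, 2)
Step 3: pivot at (2,2) is 2.
  row3 ← row3 − (-1)·row2  ⇒  L[3][2]=-1, U row3=(0, 0, 0, -2)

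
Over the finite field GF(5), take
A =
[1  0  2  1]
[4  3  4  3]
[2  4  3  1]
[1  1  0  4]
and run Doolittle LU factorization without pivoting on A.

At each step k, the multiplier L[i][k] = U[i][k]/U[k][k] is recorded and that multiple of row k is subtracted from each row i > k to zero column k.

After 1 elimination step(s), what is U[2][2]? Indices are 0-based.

Step 1: pivot at (0,0) is 1.
  row1 ← row1 − (4)·row0  ⇒  L[1][0]=4, U row1=(0, 3, 1, 4)
  row2 ← row2 − (2)·row0  ⇒  L[2][0]=2, U row2=(0, 4, 4, 4)
  row3 ← row3 − (1)·row0  ⇒  L[3][0]=1, U row3=(0, 1, 3, 3)

U[2][2] = 4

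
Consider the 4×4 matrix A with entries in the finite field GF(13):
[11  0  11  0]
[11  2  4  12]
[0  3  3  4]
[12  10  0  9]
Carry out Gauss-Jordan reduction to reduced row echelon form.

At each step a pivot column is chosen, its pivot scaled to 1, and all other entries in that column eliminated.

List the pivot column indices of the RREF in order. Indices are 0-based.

[1] R0 /= 11  ⇒  (1, 0, 1, 0)
     R1 -= 11·R0  ⇒  (0, 2, 6, 12)
     R3 -= 12·R0  ⇒  (0, 10, 1, 9)
[2] R1 /= 2  ⇒  (0, 1, 3, 6)
     R2 -= 3·R1  ⇒  (0, 0, 7, 12)
     R3 -= 10·R1  ⇒  (0, 0, 10, 1)
[3] R2 /= 7  ⇒  (0, 0, 1, 11)
     R0 -= 1·R2  ⇒  (1, 0, 0, 2)
     R1 -= 3·R2  ⇒  (0, 1, 0, 12)
     R3 -= 10·R2  ⇒  (0, 0, 0, 8)
[4] R3 /= 8  ⇒  (0, 0, 0, 1)
     R0 -= 2·R3  ⇒  (1, 0, 0, 0)
     R1 -= 12·R3  ⇒  (0, 1, 0, 0)
     R2 -= 11·R3  ⇒  (0, 0, 1, 0)

pivot columns: 0, 1, 2, 3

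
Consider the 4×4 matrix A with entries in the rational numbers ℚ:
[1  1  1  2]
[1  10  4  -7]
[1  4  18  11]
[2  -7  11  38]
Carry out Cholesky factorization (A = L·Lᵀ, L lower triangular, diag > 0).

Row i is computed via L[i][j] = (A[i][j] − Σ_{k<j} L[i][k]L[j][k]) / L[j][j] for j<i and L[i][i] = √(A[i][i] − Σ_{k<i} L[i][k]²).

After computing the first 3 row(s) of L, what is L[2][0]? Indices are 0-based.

L[2][0] = 1

Step 1: L[0][0] = √(1) = 1.
  L[1][0] = (1) / L[0][0] = 1.
Step 2: L[1][1] = √(9) = 3.
  L[2][0] = (1) / L[0][0] = 1.
  L[2][1] = (3) / L[1][1] = 1.
Step 3: L[2][2] = √(16) = 4.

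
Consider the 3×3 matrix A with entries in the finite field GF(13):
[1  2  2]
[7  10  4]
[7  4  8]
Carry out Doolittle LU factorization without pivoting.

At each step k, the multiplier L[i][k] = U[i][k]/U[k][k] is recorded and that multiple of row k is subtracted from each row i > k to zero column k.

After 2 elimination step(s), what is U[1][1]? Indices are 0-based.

Step 1: pivot at (0,0) is 1.
  row1 ← row1 − (7)·row0  ⇒  L[1][0]=7, U row1=(0, 9, 3)
  row2 ← row2 − (7)·row0  ⇒  L[2][0]=7, U row2=(0, 3, 7)
Step 2: pivot at (1,1) is 9.
  row2 ← row2 − (9)·row1  ⇒  L[2][1]=9, U row2=(0, 0, 6)

U[1][1] = 9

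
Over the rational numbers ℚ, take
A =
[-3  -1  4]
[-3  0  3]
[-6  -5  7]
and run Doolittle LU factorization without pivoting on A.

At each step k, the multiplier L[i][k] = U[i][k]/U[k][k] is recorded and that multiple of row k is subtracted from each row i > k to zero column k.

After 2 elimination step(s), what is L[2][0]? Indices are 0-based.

L[2][0] = 2

Step 1: pivot at (0,0) is -3.
  row1 ← row1 − (1)·row0  ⇒  L[1][0]=1, U row1=(0, 1, -1)
  row2 ← row2 − (2)·row0  ⇒  L[2][0]=2, U row2=(0, -3, -1)
Step 2: pivot at (1,1) is 1.
  row2 ← row2 − (-3)·row1  ⇒  L[2][1]=-3, U row2=(0, 0, -4)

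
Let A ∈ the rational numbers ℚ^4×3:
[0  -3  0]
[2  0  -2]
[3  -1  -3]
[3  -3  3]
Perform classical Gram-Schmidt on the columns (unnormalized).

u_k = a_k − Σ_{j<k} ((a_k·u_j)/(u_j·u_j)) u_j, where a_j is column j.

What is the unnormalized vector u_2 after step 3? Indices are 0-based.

Step 1: u_0 = a_0 = (0, 2, 3, 3).
Step 2: u_1 = a_1 − (-6/11)·u_0 = (-3, 12/11, 7/11, -15/11).
Step 3: u_2 = a_2 − (-2/11)·u_0 − (-90/137)·u_1 = (-270/137, -126/137, -279/137, 363/137).

u_2 = (-270/137, -126/137, -279/137, 363/137)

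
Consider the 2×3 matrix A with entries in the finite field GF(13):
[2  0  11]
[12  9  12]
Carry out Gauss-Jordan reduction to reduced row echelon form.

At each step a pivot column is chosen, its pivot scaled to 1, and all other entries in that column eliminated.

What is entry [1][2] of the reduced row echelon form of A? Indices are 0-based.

[1] R0 /= 2  ⇒  (1, 0, 12)
     R1 -= 12·R0  ⇒  (0, 9, 11)
[2] R1 /= 9  ⇒  (0, 1, 7)

M[1][2] = 7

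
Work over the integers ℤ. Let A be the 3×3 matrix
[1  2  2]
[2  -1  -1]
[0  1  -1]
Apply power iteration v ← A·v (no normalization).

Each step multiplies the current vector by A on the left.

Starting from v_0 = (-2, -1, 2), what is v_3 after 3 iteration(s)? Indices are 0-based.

v_3 = (-4, -38, 10)

v_0 = (-2, -1, 2).
v_1 = A·v_0 = (0, -5, -3).
v_2 = A·v_1 = (-16, 8, -2).
v_3 = A·v_2 = (-4, -38, 10).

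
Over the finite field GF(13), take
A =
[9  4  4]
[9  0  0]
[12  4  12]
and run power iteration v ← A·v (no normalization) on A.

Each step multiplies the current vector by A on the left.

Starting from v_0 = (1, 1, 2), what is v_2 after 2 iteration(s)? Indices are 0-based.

v_2 = (8, 7, 1)

v_0 = (1, 1, 2).
v_1 = A·v_0 = (8, 9, 1).
v_2 = A·v_1 = (8, 7, 1).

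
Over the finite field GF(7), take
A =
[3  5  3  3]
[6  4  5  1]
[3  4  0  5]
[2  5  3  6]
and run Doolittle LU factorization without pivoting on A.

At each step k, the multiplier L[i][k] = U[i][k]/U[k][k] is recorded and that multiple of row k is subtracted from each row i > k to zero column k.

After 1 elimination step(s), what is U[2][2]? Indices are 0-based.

U[2][2] = 4

k=0: U[0][0]=3
  eliminate (1,0): mult=2, new row 1: (0, 1, 6, 2); set L[1][0]=2
  eliminate (2,0): mult=1, new row 2: (0, 6, 4, 2); set L[2][0]=1
  eliminate (3,0): mult=3, new row 3: (0, 4, 1, 4); set L[3][0]=3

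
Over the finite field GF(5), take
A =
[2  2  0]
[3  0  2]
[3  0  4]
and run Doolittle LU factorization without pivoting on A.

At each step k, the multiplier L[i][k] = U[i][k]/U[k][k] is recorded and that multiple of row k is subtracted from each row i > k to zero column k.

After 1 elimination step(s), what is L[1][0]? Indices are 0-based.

k=0: U[0][0]=2
  eliminate (1,0): mult=4, new row 1: (0, 2, 2); set L[1][0]=4
  eliminate (2,0): mult=4, new row 2: (0, 2, 4); set L[2][0]=4

L[1][0] = 4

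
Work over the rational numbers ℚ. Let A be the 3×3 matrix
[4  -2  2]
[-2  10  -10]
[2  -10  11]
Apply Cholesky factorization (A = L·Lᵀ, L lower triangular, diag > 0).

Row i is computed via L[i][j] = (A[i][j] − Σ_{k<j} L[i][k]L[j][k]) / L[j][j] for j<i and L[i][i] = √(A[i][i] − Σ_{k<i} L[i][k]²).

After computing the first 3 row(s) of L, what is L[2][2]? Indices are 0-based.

Step 1: L[0][0] = √(4) = 2.
  L[1][0] = (-2) / L[0][0] = -1.
Step 2: L[1][1] = √(9) = 3.
  L[2][0] = (2) / L[0][0] = 1.
  L[2][1] = (-9) / L[1][1] = -3.
Step 3: L[2][2] = √(1) = 1.

L[2][2] = 1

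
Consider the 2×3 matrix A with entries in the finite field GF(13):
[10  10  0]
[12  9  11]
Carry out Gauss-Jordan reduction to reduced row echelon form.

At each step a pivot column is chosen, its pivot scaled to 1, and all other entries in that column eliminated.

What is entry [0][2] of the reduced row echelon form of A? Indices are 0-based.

M[0][2] = 8

[1] R0 /= 10  ⇒  (1, 1, 0)
     R1 -= 12·R0  ⇒  (0, 10, 11)
[2] R1 /= 10  ⇒  (0, 1, 5)
     R0 -= 1·R1  ⇒  (1, 0, 8)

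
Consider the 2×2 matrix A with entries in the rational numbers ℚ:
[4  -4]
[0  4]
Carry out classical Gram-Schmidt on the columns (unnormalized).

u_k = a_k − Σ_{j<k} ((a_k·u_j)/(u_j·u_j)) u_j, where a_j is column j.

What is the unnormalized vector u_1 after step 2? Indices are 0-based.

Step 1: u_0 = a_0 = (4, 0).
Step 2: u_1 = a_1 − (-1)·u_0 = (0, 4).

u_1 = (0, 4)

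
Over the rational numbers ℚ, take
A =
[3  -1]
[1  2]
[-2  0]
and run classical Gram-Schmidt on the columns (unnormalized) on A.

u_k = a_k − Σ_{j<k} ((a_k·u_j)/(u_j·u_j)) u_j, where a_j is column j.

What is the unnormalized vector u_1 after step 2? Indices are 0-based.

u_1 = (-11/14, 29/14, -1/7)

Step 1: u_0 = a_0 = (3, 1, -2).
Step 2: u_1 = a_1 − (-1/14)·u_0 = (-11/14, 29/14, -1/7).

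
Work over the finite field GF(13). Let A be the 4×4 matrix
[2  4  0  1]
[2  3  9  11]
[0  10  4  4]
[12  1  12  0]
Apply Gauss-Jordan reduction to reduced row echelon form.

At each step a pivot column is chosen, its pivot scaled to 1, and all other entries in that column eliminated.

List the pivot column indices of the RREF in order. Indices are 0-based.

pivot columns: 0, 1, 2, 3

[1] R0 /= 2  ⇒  (1, 2, 0, 7)
     R1 -= 2·R0  ⇒  (0, 12, 9, 10)
     R3 -= 12·R0  ⇒  (0, 3, 12, 7)
[2] R1 /= 12  ⇒  (0, 1, 4, 3)
     R0 -= 2·R1  ⇒  (1, 0, 5, 1)
     R2 -= 10·R1  ⇒  (0, 0, 3, 0)
     R3 -= 3·R1  ⇒  (0, 0, 0, 11)
[3] R2 /= 3  ⇒  (0, 0, 1, 0)
     R0 -= 5·R2  ⇒  (1, 0, 0, 1)
     R1 -= 4·R2  ⇒  (0, 1, 0, 3)
[4] R3 /= 11  ⇒  (0, 0, 0, 1)
     R0 -= 1·R3  ⇒  (1, 0, 0, 0)
     R1 -= 3·R3  ⇒  (0, 1, 0, 0)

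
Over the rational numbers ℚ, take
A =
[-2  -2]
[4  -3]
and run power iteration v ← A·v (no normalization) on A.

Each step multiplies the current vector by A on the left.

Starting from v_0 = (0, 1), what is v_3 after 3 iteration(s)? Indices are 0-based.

v_0 = (0, 1).
v_1 = A·v_0 = (-2, -3).
v_2 = A·v_1 = (10, 1).
v_3 = A·v_2 = (-22, 37).

v_3 = (-22, 37)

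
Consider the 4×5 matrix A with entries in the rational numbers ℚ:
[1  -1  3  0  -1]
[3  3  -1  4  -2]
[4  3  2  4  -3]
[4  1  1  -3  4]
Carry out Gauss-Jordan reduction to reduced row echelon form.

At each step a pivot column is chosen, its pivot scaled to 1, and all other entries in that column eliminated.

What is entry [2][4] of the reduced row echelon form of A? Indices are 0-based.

M[2][4] = -35/74

pivot(0,0)=1: scale R0 → (1, -1, 3, 0, -1)
  clear (1,0): R1 −= (3)R0 → (0, 6, -10, 4, 1)
  clear (2,0): R2 −= (4)R0 → (0, 7, -10, 4, 1)
  clear (3,0): R3 −= (4)R0 → (0, 5, -11, -3, 8)
pivot(1,1)=6: scale R1 → (0, 1, -5/3, 2/3, 1/6)
  clear (0,1): R0 −= (-1)R1 → (1, 0, 4/3, 2/3, -5/6)
  clear (2,1): R2 −= (7)R1 → (0, 0, 5/3, -2/3, -1/6)
  clear (3,1): R3 −= (5)R1 → (0, 0, -8/3, -19/3, 43/6)
pivot(2,2)=5/3: scale R2 → (0, 0, 1, -2/5, -1/10)
  clear (0,2): R0 −= (4/3)R2 → (1, 0, 0, 6/5, -7/10)
  clear (1,2): R1 −= (-5/3)R2 → (0, 1, 0, 0, 0)
  clear (3,2): R3 −= (-8/3)R2 → (0, 0, 0, -37/5, 69/10)
pivot(3,3)=-37/5: scale R3 → (0, 0, 0, 1, -69/74)
  clear (0,3): R0 −= (6/5)R3 → (1, 0, 0, 0, 31/74)
  clear (2,3): R2 −= (-2/5)R3 → (0, 0, 1, 0, -35/74)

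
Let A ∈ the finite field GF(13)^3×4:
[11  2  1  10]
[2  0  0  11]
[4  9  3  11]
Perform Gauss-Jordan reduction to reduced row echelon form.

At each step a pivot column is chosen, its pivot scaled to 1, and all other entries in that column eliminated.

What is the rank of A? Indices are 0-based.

[1] R0 /= 11  ⇒  (1, 12, 6, 8)
     R1 -= 2·R0  ⇒  (0, 2, 1, 8)
     R2 -= 4·R0  ⇒  (0, 0, 5, 5)
[2] R1 /= 2  ⇒  (0, 1, 7, 4)
     R0 -= 12·R1  ⇒  (1, 0, 0, 12)
[3] R2 /= 5  ⇒  (0, 0, 1, 1)
     R1 -= 7·R2  ⇒  (0, 1, 0, 10)

rank = 3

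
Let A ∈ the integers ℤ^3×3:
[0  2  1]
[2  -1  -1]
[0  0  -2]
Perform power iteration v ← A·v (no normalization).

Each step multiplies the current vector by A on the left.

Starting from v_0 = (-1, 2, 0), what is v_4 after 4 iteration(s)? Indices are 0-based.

v_4 = (-56, 76, 0)

v_0 = (-1, 2, 0).
v_1 = A·v_0 = (4, -4, 0).
v_2 = A·v_1 = (-8, 12, 0).
v_3 = A·v_2 = (24, -28, 0).
v_4 = A·v_3 = (-56, 76, 0).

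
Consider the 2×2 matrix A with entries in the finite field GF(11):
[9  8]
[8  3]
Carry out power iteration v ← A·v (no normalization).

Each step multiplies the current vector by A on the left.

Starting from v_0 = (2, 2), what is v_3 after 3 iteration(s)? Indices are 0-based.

v_0 = (2, 2).
v_1 = A·v_0 = (1, 0).
v_2 = A·v_1 = (9, 8).
v_3 = A·v_2 = (2, 8).

v_3 = (2, 8)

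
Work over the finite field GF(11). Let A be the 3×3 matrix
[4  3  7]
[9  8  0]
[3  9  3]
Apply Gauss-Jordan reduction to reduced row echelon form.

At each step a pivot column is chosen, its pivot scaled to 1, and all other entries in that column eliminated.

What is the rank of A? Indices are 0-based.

rank = 3

step 1: normalize row 0 (÷4) = (1, 9, 10)
  row 1: subtract 9×row0 = (0, 4, 9)
  row 2: subtract 3×row0 = (0, 4, 6)
step 2: normalize row 1 (÷4) = (0, 1, 5)
  row 0: subtract 9×row1 = (1, 0, 9)
  row 2: subtract 4×row1 = (0, 0, 8)
step 3: normalize row 2 (÷8) = (0, 0, 1)
  row 0: subtract 9×row2 = (1, 0, 0)
  row 1: subtract 5×row2 = (0, 1, 0)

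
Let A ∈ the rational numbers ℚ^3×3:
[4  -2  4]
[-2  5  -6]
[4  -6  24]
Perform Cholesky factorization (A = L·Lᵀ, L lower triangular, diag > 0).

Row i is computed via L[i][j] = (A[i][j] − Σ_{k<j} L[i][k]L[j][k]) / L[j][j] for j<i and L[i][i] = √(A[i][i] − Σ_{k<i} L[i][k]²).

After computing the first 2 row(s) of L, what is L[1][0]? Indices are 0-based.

L[1][0] = -1

Step 1: L[0][0] = √(4) = 2.
  L[1][0] = (-2) / L[0][0] = -1.
Step 2: L[1][1] = √(4) = 2.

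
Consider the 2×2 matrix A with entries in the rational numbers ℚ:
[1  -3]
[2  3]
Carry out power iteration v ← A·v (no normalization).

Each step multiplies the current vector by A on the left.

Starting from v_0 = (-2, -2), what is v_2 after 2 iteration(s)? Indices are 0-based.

v_0 = (-2, -2).
v_1 = A·v_0 = (4, -10).
v_2 = A·v_1 = (34, -22).

v_2 = (34, -22)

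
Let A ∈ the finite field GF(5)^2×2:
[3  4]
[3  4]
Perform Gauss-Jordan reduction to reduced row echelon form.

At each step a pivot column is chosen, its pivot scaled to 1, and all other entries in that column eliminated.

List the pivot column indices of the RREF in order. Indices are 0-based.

pivot columns: 0

[1] R0 /= 3  ⇒  (1, 3)
     R1 -= 3·R0  ⇒  (0, 0)
column 1 empty below row 1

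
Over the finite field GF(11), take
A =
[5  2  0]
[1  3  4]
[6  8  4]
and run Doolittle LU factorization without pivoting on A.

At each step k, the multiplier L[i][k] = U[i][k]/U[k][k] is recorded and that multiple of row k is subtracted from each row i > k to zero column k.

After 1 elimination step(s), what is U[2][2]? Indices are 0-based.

U[2][2] = 4

k=0: U[0][0]=5
  eliminate (1,0): mult=9, new row 1: (0, 7, 4); set L[1][0]=9
  eliminate (2,0): mult=10, new row 2: (0, 10, 4); set L[2][0]=10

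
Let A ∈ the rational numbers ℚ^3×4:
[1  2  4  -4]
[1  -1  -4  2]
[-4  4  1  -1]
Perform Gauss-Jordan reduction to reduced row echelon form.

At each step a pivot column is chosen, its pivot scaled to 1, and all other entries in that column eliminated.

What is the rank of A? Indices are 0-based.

step 1: normalize row 0 (÷1) = (1, 2, 4, -4)
  row 1: subtract 1×row0 = (0, -3, -8, 6)
  row 2: subtract -4×row0 = (0, 12, 17, -17)
step 2: normalize row 1 (÷-3) = (0, 1, 8/3, -2)
  row 0: subtract 2×row1 = (1, 0, -4/3, 0)
  row 2: subtract 12×row1 = (0, 0, -15, 7)
step 3: normalize row 2 (÷-15) = (0, 0, 1, -7/15)
  row 0: subtract -4/3×row2 = (1, 0, 0, -28/45)
  row 1: subtract 8/3×row2 = (0, 1, 0, -34/45)

rank = 3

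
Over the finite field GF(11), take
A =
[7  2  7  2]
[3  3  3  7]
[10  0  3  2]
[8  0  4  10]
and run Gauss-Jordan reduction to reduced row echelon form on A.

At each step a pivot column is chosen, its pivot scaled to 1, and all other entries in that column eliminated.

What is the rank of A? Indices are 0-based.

rank = 4

[1] R0 /= 7  ⇒  (1, 5, 1, 5)
     R1 -= 3·R0  ⇒  (0, 10, 0, 3)
     R2 -= 10·R0  ⇒  (0, 5, 4, 7)
     R3 -= 8·R0  ⇒  (0, 4, 7, 3)
[2] R1 /= 10  ⇒  (0, 1, 0, 8)
     R0 -= 5·R1  ⇒  (1, 0, 1, 9)
     R2 -= 5·R1  ⇒  (0, 0, 4, 0)
     R3 -= 4·R1  ⇒  (0, 0, 7, 4)
[3] R2 /= 4  ⇒  (0, 0, 1, 0)
     R0 -= 1·R2  ⇒  (1, 0, 0, 9)
     R3 -= 7·R2  ⇒  (0, 0, 0, 4)
[4] R3 /= 4  ⇒  (0, 0, 0, 1)
     R0 -= 9·R3  ⇒  (1, 0, 0, 0)
     R1 -= 8·R3  ⇒  (0, 1, 0, 0)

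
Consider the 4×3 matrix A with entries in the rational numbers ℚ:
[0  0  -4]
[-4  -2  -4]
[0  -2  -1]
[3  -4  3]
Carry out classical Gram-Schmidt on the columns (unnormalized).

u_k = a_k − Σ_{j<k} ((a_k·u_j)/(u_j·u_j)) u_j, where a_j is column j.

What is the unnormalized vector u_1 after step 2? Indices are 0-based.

Step 1: u_0 = a_0 = (0, -4, 0, 3).
Step 2: u_1 = a_1 − (-4/25)·u_0 = (0, -66/25, -2, -88/25).

u_1 = (0, -66/25, -2, -88/25)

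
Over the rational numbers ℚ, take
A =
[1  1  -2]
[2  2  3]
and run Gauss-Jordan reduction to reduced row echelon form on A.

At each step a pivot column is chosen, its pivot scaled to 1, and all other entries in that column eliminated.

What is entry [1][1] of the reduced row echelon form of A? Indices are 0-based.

pivot(0,0)=1: scale R0 → (1, 1, -2)
  clear (1,0): R1 −= (2)R0 → (0, 0, 7)
col 1: no nonzero at/below row 1; advance.
pivot(1,2)=7: scale R1 → (0, 0, 1)
  clear (0,2): R0 −= (-2)R1 → (1, 1, 0)

M[1][1] = 0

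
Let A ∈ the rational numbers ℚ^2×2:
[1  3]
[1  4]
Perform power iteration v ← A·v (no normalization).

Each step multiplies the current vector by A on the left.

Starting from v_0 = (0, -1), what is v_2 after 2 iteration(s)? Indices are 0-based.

v_0 = (0, -1).
v_1 = A·v_0 = (-3, -4).
v_2 = A·v_1 = (-15, -19).

v_2 = (-15, -19)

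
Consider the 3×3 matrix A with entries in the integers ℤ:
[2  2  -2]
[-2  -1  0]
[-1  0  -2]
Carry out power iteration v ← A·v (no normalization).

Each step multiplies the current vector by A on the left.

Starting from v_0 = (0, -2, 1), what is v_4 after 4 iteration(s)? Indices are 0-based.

v_0 = (0, -2, 1).
v_1 = A·v_0 = (-6, 2, -2).
v_2 = A·v_1 = (-4, 10, 10).
v_3 = A·v_2 = (-8, -2, -16).
v_4 = A·v_3 = (12, 18, 40).

v_4 = (12, 18, 40)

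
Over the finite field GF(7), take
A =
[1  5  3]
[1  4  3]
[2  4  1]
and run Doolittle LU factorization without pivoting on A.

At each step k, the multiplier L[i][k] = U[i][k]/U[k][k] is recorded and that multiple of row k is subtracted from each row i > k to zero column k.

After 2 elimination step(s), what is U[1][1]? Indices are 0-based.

U[1][1] = 6

k=0: U[0][0]=1
  eliminate (1,0): mult=1, new row 1: (0, 6, 0); set L[1][0]=1
  eliminate (2,0): mult=2, new row 2: (0, 1, 2); set L[2][0]=2
k=1: U[1][1]=6
  eliminate (2,1): mult=6, new row 2: (0, 0, 2); set L[2][1]=6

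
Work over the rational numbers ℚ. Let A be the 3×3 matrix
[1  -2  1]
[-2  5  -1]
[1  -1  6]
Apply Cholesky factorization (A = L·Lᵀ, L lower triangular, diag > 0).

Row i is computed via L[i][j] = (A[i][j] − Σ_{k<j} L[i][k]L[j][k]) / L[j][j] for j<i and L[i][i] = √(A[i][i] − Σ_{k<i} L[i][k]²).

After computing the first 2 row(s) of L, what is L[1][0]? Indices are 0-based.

L[1][0] = -2

Step 1: L[0][0] = √(1) = 1.
  L[1][0] = (-2) / L[0][0] = -2.
Step 2: L[1][1] = √(1) = 1.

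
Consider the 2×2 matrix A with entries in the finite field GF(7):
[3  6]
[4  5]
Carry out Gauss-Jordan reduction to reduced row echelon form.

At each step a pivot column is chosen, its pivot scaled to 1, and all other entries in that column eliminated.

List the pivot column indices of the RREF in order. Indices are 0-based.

pivot(0,0)=3: scale R0 → (1, 2)
  clear (1,0): R1 −= (4)R0 → (0, 4)
pivot(1,1)=4: scale R1 → (0, 1)
  clear (0,1): R0 −= (2)R1 → (1, 0)

pivot columns: 0, 1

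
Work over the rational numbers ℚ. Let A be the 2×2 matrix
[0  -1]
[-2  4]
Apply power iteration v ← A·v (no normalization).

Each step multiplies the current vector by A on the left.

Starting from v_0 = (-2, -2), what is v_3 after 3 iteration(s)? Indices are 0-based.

v_3 = (20, -88)

v_0 = (-2, -2).
v_1 = A·v_0 = (2, -4).
v_2 = A·v_1 = (4, -20).
v_3 = A·v_2 = (20, -88).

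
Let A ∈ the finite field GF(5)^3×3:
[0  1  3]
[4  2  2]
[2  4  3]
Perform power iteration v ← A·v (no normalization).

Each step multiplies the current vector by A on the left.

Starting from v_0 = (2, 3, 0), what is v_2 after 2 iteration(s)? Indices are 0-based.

v_0 = (2, 3, 0).
v_1 = A·v_0 = (3, 4, 1).
v_2 = A·v_1 = (2, 2, 0).

v_2 = (2, 2, 0)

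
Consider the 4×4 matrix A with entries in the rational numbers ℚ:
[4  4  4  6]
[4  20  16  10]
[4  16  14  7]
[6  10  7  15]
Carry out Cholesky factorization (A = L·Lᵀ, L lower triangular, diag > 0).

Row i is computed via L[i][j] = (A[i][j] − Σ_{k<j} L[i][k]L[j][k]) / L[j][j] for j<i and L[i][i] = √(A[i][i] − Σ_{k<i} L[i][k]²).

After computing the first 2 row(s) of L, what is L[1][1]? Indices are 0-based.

L[1][1] = 4

Step 1: L[0][0] = √(4) = 2.
  L[1][0] = (4) / L[0][0] = 2.
Step 2: L[1][1] = √(16) = 4.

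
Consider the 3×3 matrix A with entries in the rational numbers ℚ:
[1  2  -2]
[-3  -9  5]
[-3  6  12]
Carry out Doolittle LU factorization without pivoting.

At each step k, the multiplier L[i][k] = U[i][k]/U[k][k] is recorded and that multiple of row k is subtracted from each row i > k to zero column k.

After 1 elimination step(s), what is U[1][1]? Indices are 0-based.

k=0: U[0][0]=1
  eliminate (1,0): mult=-3, new row 1: (0, -3, -1); set L[1][0]=-3
  eliminate (2,0): mult=-3, new row 2: (0, 12, 6); set L[2][0]=-3

U[1][1] = -3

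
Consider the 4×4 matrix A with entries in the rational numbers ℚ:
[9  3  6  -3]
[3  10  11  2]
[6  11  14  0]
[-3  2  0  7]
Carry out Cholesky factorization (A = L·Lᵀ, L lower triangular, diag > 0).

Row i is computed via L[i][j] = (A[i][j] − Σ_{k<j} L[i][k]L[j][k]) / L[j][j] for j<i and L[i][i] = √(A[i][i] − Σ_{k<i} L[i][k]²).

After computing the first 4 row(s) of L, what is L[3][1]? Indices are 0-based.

L[3][1] = 1

Step 1: L[0][0] = √(9) = 3.
  L[1][0] = (3) / L[0][0] = 1.
Step 2: L[1][1] = √(9) = 3.
  L[2][0] = (6) / L[0][0] = 2.
  L[2][1] = (9) / L[1][1] = 3.
Step 3: L[2][2] = √(1) = 1.
  L[3][0] = (-3) / L[0][0] = -1.
  L[3][1] = (3) / L[1][1] = 1.
  L[3][2] = (-1) / L[2][2] = -1.
Step 4: L[3][3] = √(4) = 2.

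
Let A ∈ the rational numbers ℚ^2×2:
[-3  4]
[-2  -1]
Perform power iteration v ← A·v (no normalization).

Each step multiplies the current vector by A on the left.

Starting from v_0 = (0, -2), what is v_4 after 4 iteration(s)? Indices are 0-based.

v_4 = (-192, 158)

v_0 = (0, -2).
v_1 = A·v_0 = (-8, 2).
v_2 = A·v_1 = (32, 14).
v_3 = A·v_2 = (-40, -78).
v_4 = A·v_3 = (-192, 158).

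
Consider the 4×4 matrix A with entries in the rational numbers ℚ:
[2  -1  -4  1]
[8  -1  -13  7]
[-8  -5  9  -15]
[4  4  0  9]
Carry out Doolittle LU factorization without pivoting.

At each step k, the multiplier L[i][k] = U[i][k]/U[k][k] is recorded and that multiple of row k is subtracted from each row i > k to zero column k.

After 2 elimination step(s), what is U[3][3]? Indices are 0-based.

U[3][3] = 1

[col 0] pivot 2
  R1 -= 4*R0 → (0, 3, 3, 3)  (L[1][0] := 4)
  R2 -= -4*R0 → (0, -9, -7, -11)  (L[2][0] := -4)
  R3 -= 2*R0 → (0, 6, 8, 7)  (L[3][0] := 2)
[col 1] pivot 3
  R2 -= -3*R1 → (0, 0, 2, -2)  (L[2][1] := -3)
  R3 -= 2*R1 → (0, 0, 2, 1)  (L[3][1] := 2)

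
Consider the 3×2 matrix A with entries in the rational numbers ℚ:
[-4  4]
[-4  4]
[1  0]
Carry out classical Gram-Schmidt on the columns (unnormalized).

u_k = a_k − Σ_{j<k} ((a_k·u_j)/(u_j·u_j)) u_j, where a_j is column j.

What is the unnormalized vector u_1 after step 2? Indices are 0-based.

Step 1: u_0 = a_0 = (-4, -4, 1).
Step 2: u_1 = a_1 − (-32/33)·u_0 = (4/33, 4/33, 32/33).

u_1 = (4/33, 4/33, 32/33)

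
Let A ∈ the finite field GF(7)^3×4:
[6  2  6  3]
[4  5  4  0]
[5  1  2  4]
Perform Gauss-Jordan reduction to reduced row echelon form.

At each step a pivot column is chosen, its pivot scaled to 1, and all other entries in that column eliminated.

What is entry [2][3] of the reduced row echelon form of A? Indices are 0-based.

step 1: normalize row 0 (÷6) = (1, 5, 1, 4)
  row 1: subtract 4×row0 = (0, 6, 0, 5)
  row 2: subtract 5×row0 = (0, 4, 4, 5)
step 2: normalize row 1 (÷6) = (0, 1, 0, 2)
  row 0: subtract 5×row1 = (1, 0, 1, 1)
  row 2: subtract 4×row1 = (0, 0, 4, 4)
step 3: normalize row 2 (÷4) = (0, 0, 1, 1)
  row 0: subtract 1×row2 = (1, 0, 0, 0)

M[2][3] = 1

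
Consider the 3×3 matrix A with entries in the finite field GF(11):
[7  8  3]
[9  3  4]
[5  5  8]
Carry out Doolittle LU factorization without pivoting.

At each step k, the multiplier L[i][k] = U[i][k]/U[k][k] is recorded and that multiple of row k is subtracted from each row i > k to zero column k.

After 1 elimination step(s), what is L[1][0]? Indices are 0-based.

[col 0] pivot 7
  R1 -= 6*R0 → (0, 10, 8)  (L[1][0] := 6)
  R2 -= 7*R0 → (0, 4, 9)  (L[2][0] := 7)

L[1][0] = 6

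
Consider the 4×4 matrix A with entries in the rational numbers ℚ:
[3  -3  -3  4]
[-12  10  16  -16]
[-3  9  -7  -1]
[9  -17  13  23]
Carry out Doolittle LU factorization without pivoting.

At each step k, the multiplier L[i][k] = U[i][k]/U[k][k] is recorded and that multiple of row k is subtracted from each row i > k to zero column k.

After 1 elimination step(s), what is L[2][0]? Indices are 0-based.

[col 0] pivot 3
  R1 -= -4*R0 → (0, -2, 4, 0)  (L[1][0] := -4)
  R2 -= -1*R0 → (0, 6, -10, 3)  (L[2][0] := -1)
  R3 -= 3*R0 → (0, -8, 22, 11)  (L[3][0] := 3)

L[2][0] = -1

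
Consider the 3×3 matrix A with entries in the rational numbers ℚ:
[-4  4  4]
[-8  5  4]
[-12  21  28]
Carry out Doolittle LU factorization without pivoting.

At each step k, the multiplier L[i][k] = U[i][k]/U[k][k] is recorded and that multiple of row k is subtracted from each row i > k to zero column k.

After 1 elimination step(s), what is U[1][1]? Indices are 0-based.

k=0: U[0][0]=-4
  eliminate (1,0): mult=2, new row 1: (0, -3, -4); set L[1][0]=2
  eliminate (2,0): mult=3, new row 2: (0, 9, 16); set L[2][0]=3

U[1][1] = -3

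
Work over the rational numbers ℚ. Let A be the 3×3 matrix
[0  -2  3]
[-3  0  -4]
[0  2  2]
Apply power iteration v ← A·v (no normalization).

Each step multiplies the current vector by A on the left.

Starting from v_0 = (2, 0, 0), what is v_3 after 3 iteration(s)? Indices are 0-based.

v_3 = (-36, 12, -24)

v_0 = (2, 0, 0).
v_1 = A·v_0 = (0, -6, 0).
v_2 = A·v_1 = (12, 0, -12).
v_3 = A·v_2 = (-36, 12, -24).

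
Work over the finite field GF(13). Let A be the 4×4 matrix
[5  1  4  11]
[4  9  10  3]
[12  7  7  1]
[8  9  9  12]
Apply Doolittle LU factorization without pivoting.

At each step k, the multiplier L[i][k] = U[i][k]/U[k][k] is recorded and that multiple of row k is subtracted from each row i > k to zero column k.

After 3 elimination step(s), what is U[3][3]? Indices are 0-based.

[col 0] pivot 5
  R1 -= 6*R0 → (0, 3, 12, 2)  (L[1][0] := 6)
  R2 -= 5*R0 → (0, 2, 0, 11)  (L[2][0] := 5)
  R3 -= 12*R0 → (0, 10, 0, 10)  (L[3][0] := 12)
[col 1] pivot 3
  R2 -= 5*R1 → (0, 0, 5, 1)  (L[2][1] := 5)
  R3 -= 12*R1 → (0, 0, 12, 12)  (L[3][1] := 12)
[col 2] pivot 5
  R3 -= 5*R2 → (0, 0, 0, 7)  (L[3][2] := 5)

U[3][3] = 7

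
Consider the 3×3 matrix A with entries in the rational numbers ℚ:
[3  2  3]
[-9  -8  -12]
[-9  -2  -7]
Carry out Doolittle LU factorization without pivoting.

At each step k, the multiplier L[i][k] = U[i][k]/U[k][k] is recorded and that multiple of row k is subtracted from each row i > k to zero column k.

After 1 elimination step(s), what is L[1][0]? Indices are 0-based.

[col 0] pivot 3
  R1 -= -3*R0 → (0, -2, -3)  (L[1][0] := -3)
  R2 -= -3*R0 → (0, 4, 2)  (L[2][0] := -3)

L[1][0] = -3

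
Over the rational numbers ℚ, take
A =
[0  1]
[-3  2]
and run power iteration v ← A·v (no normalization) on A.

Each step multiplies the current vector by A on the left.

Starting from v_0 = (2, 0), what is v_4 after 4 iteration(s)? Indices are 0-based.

v_4 = (-6, 24)

v_0 = (2, 0).
v_1 = A·v_0 = (0, -6).
v_2 = A·v_1 = (-6, -12).
v_3 = A·v_2 = (-12, -6).
v_4 = A·v_3 = (-6, 24).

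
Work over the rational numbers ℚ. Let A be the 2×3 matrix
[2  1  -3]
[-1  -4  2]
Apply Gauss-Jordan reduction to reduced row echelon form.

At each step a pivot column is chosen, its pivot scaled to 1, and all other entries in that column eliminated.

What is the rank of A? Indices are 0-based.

rank = 2

step 1: normalize row 0 (÷2) = (1, 1/2, -3/2)
  row 1: subtract -1×row0 = (0, -7/2, 1/2)
step 2: normalize row 1 (÷-7/2) = (0, 1, -1/7)
  row 0: subtract 1/2×row1 = (1, 0, -10/7)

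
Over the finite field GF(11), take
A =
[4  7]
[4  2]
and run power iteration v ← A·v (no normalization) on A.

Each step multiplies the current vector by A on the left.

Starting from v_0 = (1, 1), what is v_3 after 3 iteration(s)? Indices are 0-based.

v_3 = (10, 5)

v_0 = (1, 1).
v_1 = A·v_0 = (0, 6).
v_2 = A·v_1 = (9, 1).
v_3 = A·v_2 = (10, 5).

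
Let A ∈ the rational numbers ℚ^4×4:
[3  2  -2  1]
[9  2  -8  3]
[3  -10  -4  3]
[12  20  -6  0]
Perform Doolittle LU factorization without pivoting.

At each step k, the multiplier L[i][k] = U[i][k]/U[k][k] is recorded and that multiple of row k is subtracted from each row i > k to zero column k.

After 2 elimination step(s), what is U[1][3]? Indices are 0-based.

k=0: U[0][0]=3
  eliminate (1,0): mult=3, new row 1: (0, -4, -2, 0); set L[1][0]=3
  eliminate (2,0): mult=1, new row 2: (0, -12, -2, 2); set L[2][0]=1
  eliminate (3,0): mult=4, new row 3: (0, 12, 2, -4); set L[3][0]=4
k=1: U[1][1]=-4
  eliminate (2,1): mult=3, new row 2: (0, 0, 4, 2); set L[2][1]=3
  eliminate (3,1): mult=-3, new row 3: (0, 0, -4, -4); set L[3][1]=-3

U[1][3] = 0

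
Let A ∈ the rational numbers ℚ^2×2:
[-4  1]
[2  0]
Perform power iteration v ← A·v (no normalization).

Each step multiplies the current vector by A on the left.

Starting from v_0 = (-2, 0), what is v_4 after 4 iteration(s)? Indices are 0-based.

v_4 = (-712, 320)

v_0 = (-2, 0).
v_1 = A·v_0 = (8, -4).
v_2 = A·v_1 = (-36, 16).
v_3 = A·v_2 = (160, -72).
v_4 = A·v_3 = (-712, 320).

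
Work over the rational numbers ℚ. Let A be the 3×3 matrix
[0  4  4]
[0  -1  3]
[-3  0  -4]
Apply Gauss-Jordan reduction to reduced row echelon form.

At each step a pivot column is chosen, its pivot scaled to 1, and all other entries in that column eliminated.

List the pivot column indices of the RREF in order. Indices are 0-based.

pivot columns: 0, 1, 2

[1] R0 <-> R2
[1] R0 /= -3  ⇒  (1, 0, 4/3)
[2] R1 /= -1  ⇒  (0, 1, -3)
     R2 -= 4·R1  ⇒  (0, 0, 16)
[3] R2 /= 16  ⇒  (0, 0, 1)
     R0 -= 4/3·R2  ⇒  (1, 0, 0)
     R1 -= -3·R2  ⇒  (0, 1, 0)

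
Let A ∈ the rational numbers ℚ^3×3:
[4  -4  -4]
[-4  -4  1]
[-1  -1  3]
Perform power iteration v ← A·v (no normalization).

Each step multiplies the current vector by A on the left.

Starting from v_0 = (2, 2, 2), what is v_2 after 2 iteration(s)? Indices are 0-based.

v_2 = (16, 90, 28)

v_0 = (2, 2, 2).
v_1 = A·v_0 = (-8, -14, 2).
v_2 = A·v_1 = (16, 90, 28).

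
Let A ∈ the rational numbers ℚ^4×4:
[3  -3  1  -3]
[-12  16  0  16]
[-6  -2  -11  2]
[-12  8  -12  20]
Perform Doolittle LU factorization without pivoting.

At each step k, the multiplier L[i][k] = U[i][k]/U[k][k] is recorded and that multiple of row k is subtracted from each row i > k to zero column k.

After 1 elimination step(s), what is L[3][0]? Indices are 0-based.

L[3][0] = -4

[col 0] pivot 3
  R1 -= -4*R0 → (0, 4, 4, 4)  (L[1][0] := -4)
  R2 -= -2*R0 → (0, -8, -9, -4)  (L[2][0] := -2)
  R3 -= -4*R0 → (0, -4, -8, 8)  (L[3][0] := -4)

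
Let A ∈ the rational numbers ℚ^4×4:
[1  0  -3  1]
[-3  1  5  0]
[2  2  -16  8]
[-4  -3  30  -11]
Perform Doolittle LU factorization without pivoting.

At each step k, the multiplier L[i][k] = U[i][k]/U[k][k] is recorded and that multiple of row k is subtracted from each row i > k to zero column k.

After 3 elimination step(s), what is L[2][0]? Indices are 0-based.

L[2][0] = 2

k=0: U[0][0]=1
  eliminate (1,0): mult=-3, new row 1: (0, 1, -4, 3); set L[1][0]=-3
  eliminate (2,0): mult=2, new row 2: (0, 2, -10, 6); set L[2][0]=2
  eliminate (3,0): mult=-4, new row 3: (0, -3, 18, -7); set L[3][0]=-4
k=1: U[1][1]=1
  eliminate (2,1): mult=2, new row 2: (0, 0, -2, 0); set L[2][1]=2
  eliminate (3,1): mult=-3, new row 3: (0, 0, 6, 2); set L[3][1]=-3
k=2: U[2][2]=-2
  eliminate (3,2): mult=-3, new row 3: (0, 0, 0, 2); set L[3][2]=-3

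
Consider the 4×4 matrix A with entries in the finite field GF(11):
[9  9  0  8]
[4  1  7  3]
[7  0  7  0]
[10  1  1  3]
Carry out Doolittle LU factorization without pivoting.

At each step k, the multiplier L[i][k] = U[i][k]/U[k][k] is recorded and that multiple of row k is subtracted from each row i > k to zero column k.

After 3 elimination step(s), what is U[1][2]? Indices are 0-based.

U[1][2] = 7

Step 1: pivot at (0,0) is 9.
  row1 ← row1 − (9)·row0  ⇒  L[1][0]=9, U row1=(0, 8, 7, 8)
  row2 ← row2 − (2)·row0  ⇒  L[2][0]=2, U row2=(0, 4, 7, 6)
  row3 ← row3 − (6)·row0  ⇒  L[3][0]=6, U row3=(0, 2, 1, 10)
Step 2: pivot at (1,1) is 8.
  row2 ← row2 − (6)·row1  ⇒  L[2][1]=6, U row2=(0, 0, 9, 2)
  row3 ← row3 − (3)·row1  ⇒  L[3][1]=3, U row3=(0, 0, 2, 8)
Step 3: pivot at (2,2) is 9.
  row3 ← row3 − (10)·row2  ⇒  L[3][2]=10, U row3=(0, 0, 0, 10)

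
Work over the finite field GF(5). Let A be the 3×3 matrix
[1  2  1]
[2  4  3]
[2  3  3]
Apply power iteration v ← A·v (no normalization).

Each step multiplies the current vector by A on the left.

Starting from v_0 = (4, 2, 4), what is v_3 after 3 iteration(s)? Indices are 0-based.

v_3 = (3, 2, 3)

v_0 = (4, 2, 4).
v_1 = A·v_0 = (2, 3, 1).
v_2 = A·v_1 = (4, 4, 1).
v_3 = A·v_2 = (3, 2, 3).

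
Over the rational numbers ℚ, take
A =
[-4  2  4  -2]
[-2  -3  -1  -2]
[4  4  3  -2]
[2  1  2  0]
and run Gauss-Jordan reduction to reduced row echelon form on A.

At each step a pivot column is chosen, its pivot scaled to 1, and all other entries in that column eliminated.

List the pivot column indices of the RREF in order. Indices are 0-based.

pivot columns: 0, 1, 2, 3

step 1: normalize row 0 (÷-4) = (1, -1/2, -1, 1/2)
  row 1: subtract -2×row0 = (0, -4, -3, -1)
  row 2: subtract 4×row0 = (0, 6, 7, -4)
  row 3: subtract 2×row0 = (0, 2, 4, -1)
step 2: normalize row 1 (÷-4) = (0, 1, 3/4, 1/4)
  row 0: subtract -1/2×row1 = (1, 0, -5/8, 5/8)
  row 2: subtract 6×row1 = (0, 0, 5/2, -11/2)
  row 3: subtract 2×row1 = (0, 0, 5/2, -3/2)
step 3: normalize row 2 (÷5/2) = (0, 0, 1, -11/5)
  row 0: subtract -5/8×row2 = (1, 0, 0, -3/4)
  row 1: subtract 3/4×row2 = (0, 1, 0, 19/10)
  row 3: subtract 5/2×row2 = (0, 0, 0, 4)
step 4: normalize row 3 (÷4) = (0, 0, 0, 1)
  row 0: subtract -3/4×row3 = (1, 0, 0, 0)
  row 1: subtract 19/10×row3 = (0, 1, 0, 0)
  row 2: subtract -11/5×row3 = (0, 0, 1, 0)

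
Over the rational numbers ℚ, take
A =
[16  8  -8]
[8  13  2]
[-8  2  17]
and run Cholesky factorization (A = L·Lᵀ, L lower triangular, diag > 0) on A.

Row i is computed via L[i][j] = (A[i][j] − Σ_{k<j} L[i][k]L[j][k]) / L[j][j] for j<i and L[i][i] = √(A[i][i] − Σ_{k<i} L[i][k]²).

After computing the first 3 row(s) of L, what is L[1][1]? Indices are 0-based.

L[1][1] = 3

Step 1: L[0][0] = √(16) = 4.
  L[1][0] = (8) / L[0][0] = 2.
Step 2: L[1][1] = √(9) = 3.
  L[2][0] = (-8) / L[0][0] = -2.
  L[2][1] = (6) / L[1][1] = 2.
Step 3: L[2][2] = √(9) = 3.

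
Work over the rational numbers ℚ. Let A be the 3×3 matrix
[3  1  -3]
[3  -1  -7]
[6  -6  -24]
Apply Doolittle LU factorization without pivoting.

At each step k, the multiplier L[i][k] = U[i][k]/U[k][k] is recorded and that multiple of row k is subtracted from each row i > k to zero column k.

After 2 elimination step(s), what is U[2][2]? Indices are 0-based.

U[2][2] = -2

Step 1: pivot at (0,0) is 3.
  row1 ← row1 − (1)·row0  ⇒  L[1][0]=1, U row1=(0, -2, -4)
  row2 ← row2 − (2)·row0  ⇒  L[2][0]=2, U row2=(0, -8, -18)
Step 2: pivot at (1,1) is -2.
  row2 ← row2 − (4)·row1  ⇒  L[2][1]=4, U row2=(0, 0, -2)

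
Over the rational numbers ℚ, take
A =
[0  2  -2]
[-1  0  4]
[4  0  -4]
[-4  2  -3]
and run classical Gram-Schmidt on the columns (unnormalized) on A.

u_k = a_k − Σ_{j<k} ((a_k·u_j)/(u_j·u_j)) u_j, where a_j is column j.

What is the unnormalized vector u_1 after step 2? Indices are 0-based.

u_1 = (2, -8/33, 32/33, 34/33)

Step 1: u_0 = a_0 = (0, -1, 4, -4).
Step 2: u_1 = a_1 − (-8/33)·u_0 = (2, -8/33, 32/33, 34/33).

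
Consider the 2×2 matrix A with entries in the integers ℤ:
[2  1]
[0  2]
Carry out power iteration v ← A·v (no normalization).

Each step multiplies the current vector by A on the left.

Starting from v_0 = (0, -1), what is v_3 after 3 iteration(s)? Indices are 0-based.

v_3 = (-12, -8)

v_0 = (0, -1).
v_1 = A·v_0 = (-1, -2).
v_2 = A·v_1 = (-4, -4).
v_3 = A·v_2 = (-12, -8).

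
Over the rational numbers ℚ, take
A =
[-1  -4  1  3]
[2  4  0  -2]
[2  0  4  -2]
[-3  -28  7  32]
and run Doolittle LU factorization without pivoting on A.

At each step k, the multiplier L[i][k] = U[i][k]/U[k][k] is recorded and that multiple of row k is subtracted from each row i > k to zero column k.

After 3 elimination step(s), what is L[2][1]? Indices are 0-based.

Step 1: pivot at (0,0) is -1.
  row1 ← row1 − (-2)·row0  ⇒  L[1][0]=-2, U row1=(0, -4, 2, 4)
  row2 ← row2 − (-2)·row0  ⇒  L[2][0]=-2, U row2=(0, -8, 6, 4)
  row3 ← row3 − (3)·row0  ⇒  L[3][0]=3, U row3=(0, -16, 4, 23)
Step 2: pivot at (1,1) is -4.
  row2 ← row2 − (2)·row1  ⇒  L[2][1]=2, U row2=(0, 0, 2, -4)
  row3 ← row3 − (4)·row1  ⇒  L[3][1]=4, U row3=(0, 0, -4, 7)
Step 3: pivot at (2,2) is 2.
  row3 ← row3 − (-2)·row2  ⇒  L[3][2]=-2, U row3=(0, 0, 0, -1)

L[2][1] = 2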